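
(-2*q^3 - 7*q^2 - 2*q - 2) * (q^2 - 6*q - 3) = -2*q^5 + 5*q^4 + 46*q^3 + 31*q^2 + 18*q + 6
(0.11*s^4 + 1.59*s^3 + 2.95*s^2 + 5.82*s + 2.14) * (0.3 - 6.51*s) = -0.7161*s^5 - 10.3179*s^4 - 18.7275*s^3 - 37.0032*s^2 - 12.1854*s + 0.642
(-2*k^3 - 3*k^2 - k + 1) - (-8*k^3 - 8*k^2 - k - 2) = 6*k^3 + 5*k^2 + 3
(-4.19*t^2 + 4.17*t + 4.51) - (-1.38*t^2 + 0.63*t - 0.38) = -2.81*t^2 + 3.54*t + 4.89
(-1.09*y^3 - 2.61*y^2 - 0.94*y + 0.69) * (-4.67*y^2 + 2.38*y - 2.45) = 5.0903*y^5 + 9.5945*y^4 + 0.8485*y^3 + 0.935*y^2 + 3.9452*y - 1.6905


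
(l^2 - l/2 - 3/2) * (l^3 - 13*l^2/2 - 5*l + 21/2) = l^5 - 7*l^4 - 13*l^3/4 + 91*l^2/4 + 9*l/4 - 63/4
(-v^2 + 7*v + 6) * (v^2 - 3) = -v^4 + 7*v^3 + 9*v^2 - 21*v - 18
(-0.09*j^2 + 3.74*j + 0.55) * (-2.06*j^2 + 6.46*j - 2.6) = 0.1854*j^4 - 8.2858*j^3 + 23.2614*j^2 - 6.171*j - 1.43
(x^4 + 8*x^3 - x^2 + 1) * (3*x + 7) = 3*x^5 + 31*x^4 + 53*x^3 - 7*x^2 + 3*x + 7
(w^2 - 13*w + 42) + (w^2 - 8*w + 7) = 2*w^2 - 21*w + 49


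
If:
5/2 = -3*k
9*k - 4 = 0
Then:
No Solution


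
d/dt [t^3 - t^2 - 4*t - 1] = 3*t^2 - 2*t - 4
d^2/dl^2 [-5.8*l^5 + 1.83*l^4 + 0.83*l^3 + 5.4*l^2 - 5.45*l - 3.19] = -116.0*l^3 + 21.96*l^2 + 4.98*l + 10.8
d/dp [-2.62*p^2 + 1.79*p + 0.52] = 1.79 - 5.24*p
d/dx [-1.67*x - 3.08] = -1.67000000000000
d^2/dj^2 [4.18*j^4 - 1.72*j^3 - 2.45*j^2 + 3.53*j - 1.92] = 50.16*j^2 - 10.32*j - 4.9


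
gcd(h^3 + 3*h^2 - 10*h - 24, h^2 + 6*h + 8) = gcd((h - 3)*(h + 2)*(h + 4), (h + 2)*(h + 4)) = h^2 + 6*h + 8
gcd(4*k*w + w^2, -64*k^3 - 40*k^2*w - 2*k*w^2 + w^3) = 4*k + w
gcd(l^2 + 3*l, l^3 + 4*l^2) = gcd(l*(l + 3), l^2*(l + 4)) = l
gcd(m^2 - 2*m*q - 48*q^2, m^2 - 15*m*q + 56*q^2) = -m + 8*q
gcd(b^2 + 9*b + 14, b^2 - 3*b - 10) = b + 2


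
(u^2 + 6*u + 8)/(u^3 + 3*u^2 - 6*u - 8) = (u + 2)/(u^2 - u - 2)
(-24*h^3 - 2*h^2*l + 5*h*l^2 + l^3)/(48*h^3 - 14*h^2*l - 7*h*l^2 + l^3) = (-4*h - l)/(8*h - l)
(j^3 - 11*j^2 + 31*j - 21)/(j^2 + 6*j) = (j^3 - 11*j^2 + 31*j - 21)/(j*(j + 6))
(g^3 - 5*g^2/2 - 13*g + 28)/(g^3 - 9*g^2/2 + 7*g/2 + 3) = (2*g^2 - g - 28)/(2*g^2 - 5*g - 3)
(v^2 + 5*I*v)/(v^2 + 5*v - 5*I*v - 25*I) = v*(v + 5*I)/(v^2 + 5*v*(1 - I) - 25*I)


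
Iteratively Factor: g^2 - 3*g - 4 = (g - 4)*(g + 1)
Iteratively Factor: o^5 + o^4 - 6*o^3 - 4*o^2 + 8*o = (o - 1)*(o^4 + 2*o^3 - 4*o^2 - 8*o) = (o - 2)*(o - 1)*(o^3 + 4*o^2 + 4*o) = (o - 2)*(o - 1)*(o + 2)*(o^2 + 2*o) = o*(o - 2)*(o - 1)*(o + 2)*(o + 2)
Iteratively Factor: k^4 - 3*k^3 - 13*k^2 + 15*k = (k)*(k^3 - 3*k^2 - 13*k + 15) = k*(k - 5)*(k^2 + 2*k - 3) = k*(k - 5)*(k - 1)*(k + 3)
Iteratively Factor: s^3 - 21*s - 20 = (s - 5)*(s^2 + 5*s + 4) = (s - 5)*(s + 1)*(s + 4)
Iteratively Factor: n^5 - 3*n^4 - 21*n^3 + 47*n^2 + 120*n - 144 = (n - 4)*(n^4 + n^3 - 17*n^2 - 21*n + 36) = (n - 4)*(n + 3)*(n^3 - 2*n^2 - 11*n + 12) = (n - 4)*(n + 3)^2*(n^2 - 5*n + 4) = (n - 4)^2*(n + 3)^2*(n - 1)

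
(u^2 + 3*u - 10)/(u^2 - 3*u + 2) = (u + 5)/(u - 1)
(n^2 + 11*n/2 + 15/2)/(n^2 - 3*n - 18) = (n + 5/2)/(n - 6)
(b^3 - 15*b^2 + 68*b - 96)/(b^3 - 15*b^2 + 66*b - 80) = (b^2 - 7*b + 12)/(b^2 - 7*b + 10)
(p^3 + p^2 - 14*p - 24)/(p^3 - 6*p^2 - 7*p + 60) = (p + 2)/(p - 5)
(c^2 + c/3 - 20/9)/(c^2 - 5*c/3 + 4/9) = (3*c + 5)/(3*c - 1)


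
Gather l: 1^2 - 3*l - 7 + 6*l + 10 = 3*l + 4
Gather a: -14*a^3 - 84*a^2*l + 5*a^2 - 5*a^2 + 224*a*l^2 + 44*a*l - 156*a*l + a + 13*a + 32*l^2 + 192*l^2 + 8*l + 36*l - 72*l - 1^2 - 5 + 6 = -14*a^3 - 84*a^2*l + a*(224*l^2 - 112*l + 14) + 224*l^2 - 28*l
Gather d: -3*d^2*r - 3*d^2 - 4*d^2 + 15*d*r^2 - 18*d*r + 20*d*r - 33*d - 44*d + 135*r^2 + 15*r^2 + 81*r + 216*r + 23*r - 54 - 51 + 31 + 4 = d^2*(-3*r - 7) + d*(15*r^2 + 2*r - 77) + 150*r^2 + 320*r - 70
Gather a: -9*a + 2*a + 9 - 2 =7 - 7*a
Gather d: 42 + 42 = 84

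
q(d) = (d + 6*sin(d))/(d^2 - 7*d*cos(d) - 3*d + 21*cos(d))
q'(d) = (d + 6*sin(d))*(-7*d*sin(d) - 2*d + 21*sin(d) + 7*cos(d) + 3)/(d^2 - 7*d*cos(d) - 3*d + 21*cos(d))^2 + (6*cos(d) + 1)/(d^2 - 7*d*cos(d) - 3*d + 21*cos(d)) = ((d + 6*sin(d))*(-7*d*sin(d) - 2*d + 21*sin(d) + 7*cos(d) + 3) + (6*cos(d) + 1)*(d^2 - 7*d*cos(d) - 3*d + 21*cos(d)))/((d - 3)^2*(d - 7*cos(d))^2)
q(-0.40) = -0.12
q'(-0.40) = 0.28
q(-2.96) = 0.17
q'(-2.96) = 0.25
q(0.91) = 0.80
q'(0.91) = 2.58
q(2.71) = -1.98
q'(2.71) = -4.29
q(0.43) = 0.19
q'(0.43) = 0.63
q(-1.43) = -0.69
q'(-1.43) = 1.71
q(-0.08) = -0.03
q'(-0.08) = 0.31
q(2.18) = -1.40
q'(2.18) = 0.30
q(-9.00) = -0.36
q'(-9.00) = 0.09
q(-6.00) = -0.04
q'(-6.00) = 0.05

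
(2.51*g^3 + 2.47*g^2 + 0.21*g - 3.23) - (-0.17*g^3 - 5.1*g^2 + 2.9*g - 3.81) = 2.68*g^3 + 7.57*g^2 - 2.69*g + 0.58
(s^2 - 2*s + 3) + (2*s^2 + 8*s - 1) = 3*s^2 + 6*s + 2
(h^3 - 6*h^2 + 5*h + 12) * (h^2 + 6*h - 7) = h^5 - 38*h^3 + 84*h^2 + 37*h - 84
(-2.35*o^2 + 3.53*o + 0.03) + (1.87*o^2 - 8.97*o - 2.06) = -0.48*o^2 - 5.44*o - 2.03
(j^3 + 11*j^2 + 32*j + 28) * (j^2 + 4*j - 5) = j^5 + 15*j^4 + 71*j^3 + 101*j^2 - 48*j - 140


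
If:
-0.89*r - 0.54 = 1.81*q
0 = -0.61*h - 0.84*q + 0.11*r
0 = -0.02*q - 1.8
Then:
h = 156.83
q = -90.00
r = 182.43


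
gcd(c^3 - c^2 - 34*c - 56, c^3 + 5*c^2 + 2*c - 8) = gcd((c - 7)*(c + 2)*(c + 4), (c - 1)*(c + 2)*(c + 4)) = c^2 + 6*c + 8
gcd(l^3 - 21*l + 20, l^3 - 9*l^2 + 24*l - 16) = l^2 - 5*l + 4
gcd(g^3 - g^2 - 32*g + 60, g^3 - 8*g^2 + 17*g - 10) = g^2 - 7*g + 10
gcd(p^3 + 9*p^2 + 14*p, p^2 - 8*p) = p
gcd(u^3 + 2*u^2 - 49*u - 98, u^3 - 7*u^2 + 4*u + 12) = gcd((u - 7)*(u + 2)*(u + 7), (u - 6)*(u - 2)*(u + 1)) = 1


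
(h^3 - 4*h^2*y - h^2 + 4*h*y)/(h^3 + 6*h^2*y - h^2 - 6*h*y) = (h - 4*y)/(h + 6*y)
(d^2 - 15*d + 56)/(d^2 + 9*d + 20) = (d^2 - 15*d + 56)/(d^2 + 9*d + 20)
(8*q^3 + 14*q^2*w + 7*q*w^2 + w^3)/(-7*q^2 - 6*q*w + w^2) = (-8*q^2 - 6*q*w - w^2)/(7*q - w)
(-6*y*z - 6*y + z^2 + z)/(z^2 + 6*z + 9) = (-6*y*z - 6*y + z^2 + z)/(z^2 + 6*z + 9)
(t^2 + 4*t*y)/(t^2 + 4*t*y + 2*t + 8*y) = t/(t + 2)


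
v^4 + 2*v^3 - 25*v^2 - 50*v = v*(v - 5)*(v + 2)*(v + 5)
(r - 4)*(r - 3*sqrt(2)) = r^2 - 3*sqrt(2)*r - 4*r + 12*sqrt(2)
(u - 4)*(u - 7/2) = u^2 - 15*u/2 + 14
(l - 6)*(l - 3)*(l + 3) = l^3 - 6*l^2 - 9*l + 54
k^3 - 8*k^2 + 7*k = k*(k - 7)*(k - 1)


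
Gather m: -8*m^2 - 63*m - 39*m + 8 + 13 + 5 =-8*m^2 - 102*m + 26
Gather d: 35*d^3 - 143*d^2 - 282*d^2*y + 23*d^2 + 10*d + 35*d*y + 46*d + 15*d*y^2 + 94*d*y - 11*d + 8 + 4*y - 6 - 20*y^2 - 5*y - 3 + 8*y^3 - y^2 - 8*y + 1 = 35*d^3 + d^2*(-282*y - 120) + d*(15*y^2 + 129*y + 45) + 8*y^3 - 21*y^2 - 9*y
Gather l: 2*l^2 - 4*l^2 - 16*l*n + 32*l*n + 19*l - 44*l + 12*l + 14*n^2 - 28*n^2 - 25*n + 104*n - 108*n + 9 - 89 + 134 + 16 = -2*l^2 + l*(16*n - 13) - 14*n^2 - 29*n + 70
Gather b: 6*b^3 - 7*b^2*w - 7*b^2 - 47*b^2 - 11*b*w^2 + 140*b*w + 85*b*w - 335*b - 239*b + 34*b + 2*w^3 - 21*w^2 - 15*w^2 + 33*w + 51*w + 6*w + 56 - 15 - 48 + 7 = 6*b^3 + b^2*(-7*w - 54) + b*(-11*w^2 + 225*w - 540) + 2*w^3 - 36*w^2 + 90*w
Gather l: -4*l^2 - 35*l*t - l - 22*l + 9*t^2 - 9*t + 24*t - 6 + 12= -4*l^2 + l*(-35*t - 23) + 9*t^2 + 15*t + 6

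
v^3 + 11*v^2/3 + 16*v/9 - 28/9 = (v - 2/3)*(v + 2)*(v + 7/3)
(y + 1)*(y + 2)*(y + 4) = y^3 + 7*y^2 + 14*y + 8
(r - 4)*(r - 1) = r^2 - 5*r + 4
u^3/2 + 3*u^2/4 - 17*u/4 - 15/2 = (u/2 + 1)*(u - 3)*(u + 5/2)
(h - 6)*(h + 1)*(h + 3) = h^3 - 2*h^2 - 21*h - 18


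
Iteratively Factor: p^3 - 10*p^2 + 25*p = (p - 5)*(p^2 - 5*p) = (p - 5)^2*(p)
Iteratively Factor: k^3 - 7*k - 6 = (k + 2)*(k^2 - 2*k - 3) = (k - 3)*(k + 2)*(k + 1)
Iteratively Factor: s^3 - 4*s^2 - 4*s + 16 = (s - 2)*(s^2 - 2*s - 8) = (s - 4)*(s - 2)*(s + 2)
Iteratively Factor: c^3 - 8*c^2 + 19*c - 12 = (c - 1)*(c^2 - 7*c + 12) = (c - 4)*(c - 1)*(c - 3)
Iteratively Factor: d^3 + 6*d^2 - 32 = (d - 2)*(d^2 + 8*d + 16) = (d - 2)*(d + 4)*(d + 4)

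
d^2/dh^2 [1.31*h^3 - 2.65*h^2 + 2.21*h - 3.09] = 7.86*h - 5.3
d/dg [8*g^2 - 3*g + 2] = 16*g - 3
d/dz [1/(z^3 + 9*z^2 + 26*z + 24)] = (-3*z^2 - 18*z - 26)/(z^3 + 9*z^2 + 26*z + 24)^2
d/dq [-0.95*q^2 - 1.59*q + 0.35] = -1.9*q - 1.59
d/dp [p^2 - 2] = 2*p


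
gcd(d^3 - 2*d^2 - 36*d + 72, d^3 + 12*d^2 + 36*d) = d + 6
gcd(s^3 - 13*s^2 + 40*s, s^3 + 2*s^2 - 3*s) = s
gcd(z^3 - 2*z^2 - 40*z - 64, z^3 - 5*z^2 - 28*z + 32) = z^2 - 4*z - 32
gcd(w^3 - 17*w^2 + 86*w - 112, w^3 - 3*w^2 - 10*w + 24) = w - 2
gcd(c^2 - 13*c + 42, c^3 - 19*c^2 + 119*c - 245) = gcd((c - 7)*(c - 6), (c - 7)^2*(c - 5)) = c - 7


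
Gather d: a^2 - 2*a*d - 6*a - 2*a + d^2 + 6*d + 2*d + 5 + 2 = a^2 - 8*a + d^2 + d*(8 - 2*a) + 7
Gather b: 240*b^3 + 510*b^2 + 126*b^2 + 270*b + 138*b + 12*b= 240*b^3 + 636*b^2 + 420*b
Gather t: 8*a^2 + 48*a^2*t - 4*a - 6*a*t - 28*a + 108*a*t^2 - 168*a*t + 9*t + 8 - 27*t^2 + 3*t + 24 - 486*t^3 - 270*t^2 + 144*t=8*a^2 - 32*a - 486*t^3 + t^2*(108*a - 297) + t*(48*a^2 - 174*a + 156) + 32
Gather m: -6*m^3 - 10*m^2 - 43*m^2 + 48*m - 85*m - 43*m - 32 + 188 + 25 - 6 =-6*m^3 - 53*m^2 - 80*m + 175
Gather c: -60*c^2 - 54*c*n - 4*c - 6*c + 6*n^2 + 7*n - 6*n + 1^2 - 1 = -60*c^2 + c*(-54*n - 10) + 6*n^2 + n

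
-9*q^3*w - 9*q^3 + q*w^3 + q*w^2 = (-3*q + w)*(3*q + w)*(q*w + q)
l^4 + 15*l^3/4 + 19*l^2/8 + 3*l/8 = l*(l + 1/4)*(l + 1/2)*(l + 3)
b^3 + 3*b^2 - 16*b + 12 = (b - 2)*(b - 1)*(b + 6)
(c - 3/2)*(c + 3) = c^2 + 3*c/2 - 9/2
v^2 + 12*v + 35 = (v + 5)*(v + 7)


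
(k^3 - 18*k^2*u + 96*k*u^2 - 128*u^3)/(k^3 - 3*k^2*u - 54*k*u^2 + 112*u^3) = (k - 8*u)/(k + 7*u)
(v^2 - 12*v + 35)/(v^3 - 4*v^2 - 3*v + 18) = (v^2 - 12*v + 35)/(v^3 - 4*v^2 - 3*v + 18)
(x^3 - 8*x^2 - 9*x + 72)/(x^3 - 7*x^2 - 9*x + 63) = (x - 8)/(x - 7)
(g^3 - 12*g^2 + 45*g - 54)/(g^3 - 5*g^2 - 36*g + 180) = (g^2 - 6*g + 9)/(g^2 + g - 30)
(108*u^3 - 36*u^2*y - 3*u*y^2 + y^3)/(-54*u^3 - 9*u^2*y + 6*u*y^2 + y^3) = (-6*u + y)/(3*u + y)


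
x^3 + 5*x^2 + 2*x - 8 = (x - 1)*(x + 2)*(x + 4)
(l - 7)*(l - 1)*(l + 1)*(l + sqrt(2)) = l^4 - 7*l^3 + sqrt(2)*l^3 - 7*sqrt(2)*l^2 - l^2 - sqrt(2)*l + 7*l + 7*sqrt(2)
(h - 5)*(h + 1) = h^2 - 4*h - 5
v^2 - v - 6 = (v - 3)*(v + 2)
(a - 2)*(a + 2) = a^2 - 4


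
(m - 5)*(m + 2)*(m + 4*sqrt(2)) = m^3 - 3*m^2 + 4*sqrt(2)*m^2 - 12*sqrt(2)*m - 10*m - 40*sqrt(2)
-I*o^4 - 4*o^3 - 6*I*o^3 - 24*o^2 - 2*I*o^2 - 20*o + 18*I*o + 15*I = (o + 5)*(o - 3*I)*(o - I)*(-I*o - I)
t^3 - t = t*(t - 1)*(t + 1)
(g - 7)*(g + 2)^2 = g^3 - 3*g^2 - 24*g - 28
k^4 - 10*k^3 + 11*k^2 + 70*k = k*(k - 7)*(k - 5)*(k + 2)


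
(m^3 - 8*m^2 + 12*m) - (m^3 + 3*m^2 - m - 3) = -11*m^2 + 13*m + 3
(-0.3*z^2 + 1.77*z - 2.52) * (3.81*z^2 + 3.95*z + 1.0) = -1.143*z^4 + 5.5587*z^3 - 2.9097*z^2 - 8.184*z - 2.52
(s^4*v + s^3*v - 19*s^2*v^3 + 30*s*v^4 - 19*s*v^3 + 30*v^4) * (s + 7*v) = s^5*v + 7*s^4*v^2 + s^4*v - 19*s^3*v^3 + 7*s^3*v^2 - 103*s^2*v^4 - 19*s^2*v^3 + 210*s*v^5 - 103*s*v^4 + 210*v^5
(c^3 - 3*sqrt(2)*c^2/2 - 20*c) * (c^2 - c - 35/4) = c^5 - 3*sqrt(2)*c^4/2 - c^4 - 115*c^3/4 + 3*sqrt(2)*c^3/2 + 105*sqrt(2)*c^2/8 + 20*c^2 + 175*c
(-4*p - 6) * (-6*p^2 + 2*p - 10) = 24*p^3 + 28*p^2 + 28*p + 60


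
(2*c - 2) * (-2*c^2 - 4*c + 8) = -4*c^3 - 4*c^2 + 24*c - 16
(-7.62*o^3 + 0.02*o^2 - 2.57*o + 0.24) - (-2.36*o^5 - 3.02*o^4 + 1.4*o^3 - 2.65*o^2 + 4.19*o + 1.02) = 2.36*o^5 + 3.02*o^4 - 9.02*o^3 + 2.67*o^2 - 6.76*o - 0.78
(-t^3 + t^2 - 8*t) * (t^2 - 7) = -t^5 + t^4 - t^3 - 7*t^2 + 56*t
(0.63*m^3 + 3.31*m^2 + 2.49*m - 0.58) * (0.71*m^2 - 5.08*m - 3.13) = 0.4473*m^5 - 0.8503*m^4 - 17.0188*m^3 - 23.4213*m^2 - 4.8473*m + 1.8154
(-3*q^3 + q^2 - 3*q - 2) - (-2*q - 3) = -3*q^3 + q^2 - q + 1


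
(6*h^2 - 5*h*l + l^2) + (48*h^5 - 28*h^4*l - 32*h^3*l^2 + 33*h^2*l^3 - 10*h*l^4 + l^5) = 48*h^5 - 28*h^4*l - 32*h^3*l^2 + 33*h^2*l^3 + 6*h^2 - 10*h*l^4 - 5*h*l + l^5 + l^2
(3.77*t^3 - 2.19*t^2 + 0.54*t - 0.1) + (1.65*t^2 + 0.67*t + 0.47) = 3.77*t^3 - 0.54*t^2 + 1.21*t + 0.37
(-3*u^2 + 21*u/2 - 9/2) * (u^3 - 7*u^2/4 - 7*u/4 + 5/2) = -3*u^5 + 63*u^4/4 - 141*u^3/8 - 18*u^2 + 273*u/8 - 45/4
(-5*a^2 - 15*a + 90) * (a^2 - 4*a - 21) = -5*a^4 + 5*a^3 + 255*a^2 - 45*a - 1890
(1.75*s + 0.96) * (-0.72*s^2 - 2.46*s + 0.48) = -1.26*s^3 - 4.9962*s^2 - 1.5216*s + 0.4608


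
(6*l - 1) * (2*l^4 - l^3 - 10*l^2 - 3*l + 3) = 12*l^5 - 8*l^4 - 59*l^3 - 8*l^2 + 21*l - 3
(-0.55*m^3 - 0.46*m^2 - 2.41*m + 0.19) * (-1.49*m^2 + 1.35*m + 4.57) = 0.8195*m^5 - 0.0571000000000002*m^4 + 0.456399999999999*m^3 - 5.6388*m^2 - 10.7572*m + 0.8683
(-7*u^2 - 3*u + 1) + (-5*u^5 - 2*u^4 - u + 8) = -5*u^5 - 2*u^4 - 7*u^2 - 4*u + 9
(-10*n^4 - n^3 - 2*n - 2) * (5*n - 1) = -50*n^5 + 5*n^4 + n^3 - 10*n^2 - 8*n + 2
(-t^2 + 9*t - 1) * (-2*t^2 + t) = 2*t^4 - 19*t^3 + 11*t^2 - t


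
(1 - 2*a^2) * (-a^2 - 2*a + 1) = 2*a^4 + 4*a^3 - 3*a^2 - 2*a + 1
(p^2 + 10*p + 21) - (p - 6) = p^2 + 9*p + 27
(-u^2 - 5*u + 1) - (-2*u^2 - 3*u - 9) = u^2 - 2*u + 10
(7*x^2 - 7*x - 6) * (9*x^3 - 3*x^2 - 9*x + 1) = 63*x^5 - 84*x^4 - 96*x^3 + 88*x^2 + 47*x - 6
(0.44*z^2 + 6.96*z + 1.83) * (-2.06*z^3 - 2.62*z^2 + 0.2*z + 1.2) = -0.9064*z^5 - 15.4904*z^4 - 21.917*z^3 - 2.8746*z^2 + 8.718*z + 2.196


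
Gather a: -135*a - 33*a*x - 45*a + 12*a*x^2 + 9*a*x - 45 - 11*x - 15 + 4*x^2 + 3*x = a*(12*x^2 - 24*x - 180) + 4*x^2 - 8*x - 60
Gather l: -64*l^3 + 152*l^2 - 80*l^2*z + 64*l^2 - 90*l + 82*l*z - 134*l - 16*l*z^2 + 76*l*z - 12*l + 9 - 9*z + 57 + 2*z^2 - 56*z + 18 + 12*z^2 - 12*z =-64*l^3 + l^2*(216 - 80*z) + l*(-16*z^2 + 158*z - 236) + 14*z^2 - 77*z + 84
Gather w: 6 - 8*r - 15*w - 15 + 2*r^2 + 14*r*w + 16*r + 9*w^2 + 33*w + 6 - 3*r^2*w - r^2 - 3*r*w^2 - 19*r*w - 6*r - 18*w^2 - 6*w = r^2 + 2*r + w^2*(-3*r - 9) + w*(-3*r^2 - 5*r + 12) - 3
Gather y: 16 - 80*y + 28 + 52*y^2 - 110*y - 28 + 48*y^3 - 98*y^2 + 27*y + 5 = 48*y^3 - 46*y^2 - 163*y + 21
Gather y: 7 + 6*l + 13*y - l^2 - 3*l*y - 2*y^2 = -l^2 + 6*l - 2*y^2 + y*(13 - 3*l) + 7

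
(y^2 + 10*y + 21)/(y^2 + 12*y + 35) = (y + 3)/(y + 5)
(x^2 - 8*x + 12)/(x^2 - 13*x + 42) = (x - 2)/(x - 7)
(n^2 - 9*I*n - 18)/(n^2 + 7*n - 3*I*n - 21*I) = (n - 6*I)/(n + 7)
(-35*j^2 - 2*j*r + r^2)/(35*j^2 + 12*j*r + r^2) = (-7*j + r)/(7*j + r)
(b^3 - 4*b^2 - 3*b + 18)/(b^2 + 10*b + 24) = (b^3 - 4*b^2 - 3*b + 18)/(b^2 + 10*b + 24)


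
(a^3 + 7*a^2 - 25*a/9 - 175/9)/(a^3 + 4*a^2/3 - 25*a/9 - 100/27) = 3*(a + 7)/(3*a + 4)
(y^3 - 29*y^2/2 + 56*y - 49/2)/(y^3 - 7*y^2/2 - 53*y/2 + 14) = (y - 7)/(y + 4)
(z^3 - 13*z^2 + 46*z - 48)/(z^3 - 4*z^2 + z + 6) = (z - 8)/(z + 1)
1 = 1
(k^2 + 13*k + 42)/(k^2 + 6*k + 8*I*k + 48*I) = (k + 7)/(k + 8*I)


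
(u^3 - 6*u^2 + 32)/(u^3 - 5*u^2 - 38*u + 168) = (u^2 - 2*u - 8)/(u^2 - u - 42)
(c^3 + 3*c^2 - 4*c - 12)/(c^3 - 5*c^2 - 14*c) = (c^2 + c - 6)/(c*(c - 7))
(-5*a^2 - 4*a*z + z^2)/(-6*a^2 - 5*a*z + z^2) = (-5*a + z)/(-6*a + z)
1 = 1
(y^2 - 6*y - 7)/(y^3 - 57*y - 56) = (y - 7)/(y^2 - y - 56)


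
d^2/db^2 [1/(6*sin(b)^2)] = (cos(2*b) + 2)/(3*sin(b)^4)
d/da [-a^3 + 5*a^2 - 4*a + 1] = -3*a^2 + 10*a - 4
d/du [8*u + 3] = 8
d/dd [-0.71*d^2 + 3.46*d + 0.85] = 3.46 - 1.42*d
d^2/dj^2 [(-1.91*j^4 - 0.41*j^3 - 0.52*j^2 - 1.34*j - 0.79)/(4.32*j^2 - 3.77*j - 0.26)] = (-71.290368*j^6 + 186.642144*j^5 - 150.007962*j^4 - 109.483602*j^3 - 95.924844*j^2 + 68.000712*j - 21.674406)/(80.621568*j^6 - 211.071744*j^5 + 169.642512*j^4 - 28.175849*j^3 - 10.209966*j^2 - 0.764556*j - 0.017576)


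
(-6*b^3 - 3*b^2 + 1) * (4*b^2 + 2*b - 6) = -24*b^5 - 24*b^4 + 30*b^3 + 22*b^2 + 2*b - 6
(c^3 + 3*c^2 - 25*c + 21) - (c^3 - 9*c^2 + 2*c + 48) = 12*c^2 - 27*c - 27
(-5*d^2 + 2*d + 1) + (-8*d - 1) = -5*d^2 - 6*d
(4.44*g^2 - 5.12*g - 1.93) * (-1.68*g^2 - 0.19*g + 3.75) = -7.4592*g^4 + 7.758*g^3 + 20.8652*g^2 - 18.8333*g - 7.2375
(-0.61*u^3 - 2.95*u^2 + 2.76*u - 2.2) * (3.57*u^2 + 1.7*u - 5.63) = -2.1777*u^5 - 11.5685*u^4 + 8.2725*u^3 + 13.4465*u^2 - 19.2788*u + 12.386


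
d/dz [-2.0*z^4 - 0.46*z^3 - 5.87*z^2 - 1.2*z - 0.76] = -8.0*z^3 - 1.38*z^2 - 11.74*z - 1.2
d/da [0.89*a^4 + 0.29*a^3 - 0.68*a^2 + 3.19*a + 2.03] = 3.56*a^3 + 0.87*a^2 - 1.36*a + 3.19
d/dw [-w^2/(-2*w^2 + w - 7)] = w*(14 - w)/(4*w^4 - 4*w^3 + 29*w^2 - 14*w + 49)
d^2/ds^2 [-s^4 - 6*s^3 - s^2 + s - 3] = -12*s^2 - 36*s - 2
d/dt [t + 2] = 1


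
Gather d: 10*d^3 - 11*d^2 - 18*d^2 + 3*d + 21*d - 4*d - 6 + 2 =10*d^3 - 29*d^2 + 20*d - 4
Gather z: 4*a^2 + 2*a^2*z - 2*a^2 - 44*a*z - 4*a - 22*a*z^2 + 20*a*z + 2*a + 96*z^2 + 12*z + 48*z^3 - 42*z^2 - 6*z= 2*a^2 - 2*a + 48*z^3 + z^2*(54 - 22*a) + z*(2*a^2 - 24*a + 6)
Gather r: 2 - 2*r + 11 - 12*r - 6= 7 - 14*r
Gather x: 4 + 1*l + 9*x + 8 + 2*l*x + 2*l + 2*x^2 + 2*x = 3*l + 2*x^2 + x*(2*l + 11) + 12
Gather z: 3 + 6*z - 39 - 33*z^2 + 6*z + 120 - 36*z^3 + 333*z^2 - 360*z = -36*z^3 + 300*z^2 - 348*z + 84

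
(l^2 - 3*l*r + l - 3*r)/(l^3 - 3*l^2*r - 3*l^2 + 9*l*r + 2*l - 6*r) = (l + 1)/(l^2 - 3*l + 2)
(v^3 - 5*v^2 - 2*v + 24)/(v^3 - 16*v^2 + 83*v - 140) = (v^2 - v - 6)/(v^2 - 12*v + 35)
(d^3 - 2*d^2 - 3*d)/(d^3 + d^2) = (d - 3)/d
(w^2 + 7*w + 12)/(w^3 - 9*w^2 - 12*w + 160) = (w + 3)/(w^2 - 13*w + 40)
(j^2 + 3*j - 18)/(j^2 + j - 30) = (j - 3)/(j - 5)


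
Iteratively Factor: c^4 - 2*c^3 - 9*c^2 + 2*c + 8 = (c + 2)*(c^3 - 4*c^2 - c + 4) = (c - 1)*(c + 2)*(c^2 - 3*c - 4) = (c - 1)*(c + 1)*(c + 2)*(c - 4)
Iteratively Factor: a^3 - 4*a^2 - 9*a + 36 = (a + 3)*(a^2 - 7*a + 12) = (a - 4)*(a + 3)*(a - 3)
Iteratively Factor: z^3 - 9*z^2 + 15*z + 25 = (z - 5)*(z^2 - 4*z - 5) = (z - 5)*(z + 1)*(z - 5)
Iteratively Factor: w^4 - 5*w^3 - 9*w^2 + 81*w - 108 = (w - 3)*(w^3 - 2*w^2 - 15*w + 36) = (w - 3)*(w + 4)*(w^2 - 6*w + 9) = (w - 3)^2*(w + 4)*(w - 3)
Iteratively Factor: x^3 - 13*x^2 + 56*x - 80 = (x - 4)*(x^2 - 9*x + 20) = (x - 5)*(x - 4)*(x - 4)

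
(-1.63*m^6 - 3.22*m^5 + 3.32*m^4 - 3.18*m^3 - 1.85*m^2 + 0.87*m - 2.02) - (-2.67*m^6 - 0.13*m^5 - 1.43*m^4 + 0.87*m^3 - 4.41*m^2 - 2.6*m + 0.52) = 1.04*m^6 - 3.09*m^5 + 4.75*m^4 - 4.05*m^3 + 2.56*m^2 + 3.47*m - 2.54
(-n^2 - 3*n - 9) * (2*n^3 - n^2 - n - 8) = -2*n^5 - 5*n^4 - 14*n^3 + 20*n^2 + 33*n + 72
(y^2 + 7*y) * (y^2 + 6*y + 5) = y^4 + 13*y^3 + 47*y^2 + 35*y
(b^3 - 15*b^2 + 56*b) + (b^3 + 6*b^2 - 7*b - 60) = 2*b^3 - 9*b^2 + 49*b - 60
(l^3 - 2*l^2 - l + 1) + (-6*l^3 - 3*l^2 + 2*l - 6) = -5*l^3 - 5*l^2 + l - 5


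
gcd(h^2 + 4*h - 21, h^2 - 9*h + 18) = h - 3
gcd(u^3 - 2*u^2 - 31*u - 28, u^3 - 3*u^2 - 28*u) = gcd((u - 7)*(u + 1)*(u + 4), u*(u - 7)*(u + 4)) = u^2 - 3*u - 28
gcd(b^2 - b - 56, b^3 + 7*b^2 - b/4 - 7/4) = b + 7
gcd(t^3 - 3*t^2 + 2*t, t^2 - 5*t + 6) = t - 2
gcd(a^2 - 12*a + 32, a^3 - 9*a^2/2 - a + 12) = a - 4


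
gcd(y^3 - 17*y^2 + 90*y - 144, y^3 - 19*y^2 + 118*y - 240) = y^2 - 14*y + 48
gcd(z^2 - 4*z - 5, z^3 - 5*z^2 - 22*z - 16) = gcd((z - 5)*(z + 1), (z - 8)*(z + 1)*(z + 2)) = z + 1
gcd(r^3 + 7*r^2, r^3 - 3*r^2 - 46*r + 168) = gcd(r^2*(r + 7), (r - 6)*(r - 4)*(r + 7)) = r + 7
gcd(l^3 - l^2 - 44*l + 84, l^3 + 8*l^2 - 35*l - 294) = l^2 + l - 42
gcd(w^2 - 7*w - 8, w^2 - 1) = w + 1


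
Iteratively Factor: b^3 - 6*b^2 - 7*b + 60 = (b + 3)*(b^2 - 9*b + 20) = (b - 5)*(b + 3)*(b - 4)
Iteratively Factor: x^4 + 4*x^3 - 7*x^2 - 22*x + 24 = (x + 4)*(x^3 - 7*x + 6) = (x - 1)*(x + 4)*(x^2 + x - 6) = (x - 2)*(x - 1)*(x + 4)*(x + 3)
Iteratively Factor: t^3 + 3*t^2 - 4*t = (t - 1)*(t^2 + 4*t) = (t - 1)*(t + 4)*(t)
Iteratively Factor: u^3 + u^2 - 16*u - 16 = (u + 1)*(u^2 - 16) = (u - 4)*(u + 1)*(u + 4)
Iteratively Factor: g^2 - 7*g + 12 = (g - 3)*(g - 4)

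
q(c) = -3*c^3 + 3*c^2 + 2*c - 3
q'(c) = -9*c^2 + 6*c + 2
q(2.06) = -12.37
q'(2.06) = -23.83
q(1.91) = -9.14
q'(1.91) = -19.37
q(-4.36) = 293.95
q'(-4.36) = -195.25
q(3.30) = -71.54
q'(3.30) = -76.21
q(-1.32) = 6.49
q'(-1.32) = -21.60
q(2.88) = -44.02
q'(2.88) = -55.37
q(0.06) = -2.87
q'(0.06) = 2.33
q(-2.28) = 43.59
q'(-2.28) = -58.47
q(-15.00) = 10767.00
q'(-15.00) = -2113.00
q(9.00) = -1929.00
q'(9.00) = -673.00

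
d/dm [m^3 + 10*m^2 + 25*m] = 3*m^2 + 20*m + 25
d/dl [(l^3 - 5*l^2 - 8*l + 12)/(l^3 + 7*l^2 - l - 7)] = 2*(6*l^2 + 19*l + 34)/(l^4 + 16*l^3 + 78*l^2 + 112*l + 49)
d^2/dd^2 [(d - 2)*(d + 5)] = 2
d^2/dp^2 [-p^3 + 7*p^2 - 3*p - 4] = 14 - 6*p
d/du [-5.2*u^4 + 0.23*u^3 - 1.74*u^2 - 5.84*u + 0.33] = -20.8*u^3 + 0.69*u^2 - 3.48*u - 5.84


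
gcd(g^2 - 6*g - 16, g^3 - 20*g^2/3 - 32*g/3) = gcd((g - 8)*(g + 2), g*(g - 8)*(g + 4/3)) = g - 8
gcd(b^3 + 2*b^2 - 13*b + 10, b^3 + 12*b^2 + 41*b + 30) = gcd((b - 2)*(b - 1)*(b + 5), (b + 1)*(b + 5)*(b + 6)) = b + 5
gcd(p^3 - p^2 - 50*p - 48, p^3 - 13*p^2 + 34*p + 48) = p^2 - 7*p - 8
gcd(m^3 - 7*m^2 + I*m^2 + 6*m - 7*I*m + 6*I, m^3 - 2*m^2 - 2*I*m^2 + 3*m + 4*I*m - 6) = m + I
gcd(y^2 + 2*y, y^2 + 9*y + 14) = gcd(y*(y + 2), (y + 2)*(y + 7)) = y + 2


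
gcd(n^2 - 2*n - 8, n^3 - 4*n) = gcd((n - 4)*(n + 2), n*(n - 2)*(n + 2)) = n + 2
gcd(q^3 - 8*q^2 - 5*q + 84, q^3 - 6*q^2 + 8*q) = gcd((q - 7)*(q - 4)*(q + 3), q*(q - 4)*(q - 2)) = q - 4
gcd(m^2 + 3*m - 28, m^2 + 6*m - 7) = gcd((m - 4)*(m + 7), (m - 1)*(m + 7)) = m + 7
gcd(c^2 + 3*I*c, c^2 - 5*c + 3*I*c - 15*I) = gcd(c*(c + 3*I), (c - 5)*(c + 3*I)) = c + 3*I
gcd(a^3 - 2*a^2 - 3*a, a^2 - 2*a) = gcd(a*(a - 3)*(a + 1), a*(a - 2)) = a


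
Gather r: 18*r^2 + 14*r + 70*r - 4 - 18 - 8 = 18*r^2 + 84*r - 30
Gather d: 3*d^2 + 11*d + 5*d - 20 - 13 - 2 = 3*d^2 + 16*d - 35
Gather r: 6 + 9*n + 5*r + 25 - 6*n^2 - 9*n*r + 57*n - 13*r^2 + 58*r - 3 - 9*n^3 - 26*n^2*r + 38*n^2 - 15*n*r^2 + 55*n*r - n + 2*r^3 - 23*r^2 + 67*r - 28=-9*n^3 + 32*n^2 + 65*n + 2*r^3 + r^2*(-15*n - 36) + r*(-26*n^2 + 46*n + 130)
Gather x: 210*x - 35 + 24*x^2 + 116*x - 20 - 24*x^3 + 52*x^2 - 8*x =-24*x^3 + 76*x^2 + 318*x - 55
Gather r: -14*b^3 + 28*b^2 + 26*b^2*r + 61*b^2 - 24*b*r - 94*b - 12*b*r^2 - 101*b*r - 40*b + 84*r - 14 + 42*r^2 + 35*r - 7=-14*b^3 + 89*b^2 - 134*b + r^2*(42 - 12*b) + r*(26*b^2 - 125*b + 119) - 21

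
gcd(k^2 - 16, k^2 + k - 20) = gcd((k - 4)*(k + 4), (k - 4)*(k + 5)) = k - 4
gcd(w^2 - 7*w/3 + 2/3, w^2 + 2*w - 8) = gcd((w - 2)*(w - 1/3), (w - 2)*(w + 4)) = w - 2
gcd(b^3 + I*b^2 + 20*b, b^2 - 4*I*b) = b^2 - 4*I*b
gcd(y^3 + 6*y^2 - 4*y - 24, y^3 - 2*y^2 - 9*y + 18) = y - 2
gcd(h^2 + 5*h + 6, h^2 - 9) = h + 3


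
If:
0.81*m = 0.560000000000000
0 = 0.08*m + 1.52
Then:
No Solution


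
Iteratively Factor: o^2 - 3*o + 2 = (o - 1)*(o - 2)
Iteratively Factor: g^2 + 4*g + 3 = (g + 3)*(g + 1)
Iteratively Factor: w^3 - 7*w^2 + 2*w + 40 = (w + 2)*(w^2 - 9*w + 20) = (w - 4)*(w + 2)*(w - 5)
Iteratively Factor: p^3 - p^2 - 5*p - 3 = (p + 1)*(p^2 - 2*p - 3) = (p + 1)^2*(p - 3)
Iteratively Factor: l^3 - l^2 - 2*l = (l - 2)*(l^2 + l) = l*(l - 2)*(l + 1)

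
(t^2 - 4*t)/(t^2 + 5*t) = (t - 4)/(t + 5)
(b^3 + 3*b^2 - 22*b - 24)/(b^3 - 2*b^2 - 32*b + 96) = (b + 1)/(b - 4)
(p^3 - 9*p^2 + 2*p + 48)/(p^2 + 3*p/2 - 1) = 2*(p^2 - 11*p + 24)/(2*p - 1)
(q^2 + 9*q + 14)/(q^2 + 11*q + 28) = (q + 2)/(q + 4)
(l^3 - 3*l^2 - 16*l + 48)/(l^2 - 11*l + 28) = (l^2 + l - 12)/(l - 7)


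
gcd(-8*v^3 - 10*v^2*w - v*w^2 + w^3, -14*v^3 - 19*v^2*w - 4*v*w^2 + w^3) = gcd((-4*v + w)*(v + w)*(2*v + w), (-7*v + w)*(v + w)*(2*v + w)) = 2*v^2 + 3*v*w + w^2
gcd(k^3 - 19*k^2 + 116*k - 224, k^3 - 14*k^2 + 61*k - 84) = k^2 - 11*k + 28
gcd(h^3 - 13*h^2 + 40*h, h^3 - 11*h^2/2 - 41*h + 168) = h - 8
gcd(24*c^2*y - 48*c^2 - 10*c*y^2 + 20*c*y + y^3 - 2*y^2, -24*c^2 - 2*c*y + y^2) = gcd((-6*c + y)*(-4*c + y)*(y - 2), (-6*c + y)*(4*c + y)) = -6*c + y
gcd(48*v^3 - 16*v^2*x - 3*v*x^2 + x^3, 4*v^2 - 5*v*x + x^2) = -4*v + x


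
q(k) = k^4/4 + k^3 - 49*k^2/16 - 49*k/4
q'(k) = k^3 + 3*k^2 - 49*k/8 - 49/4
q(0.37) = -4.90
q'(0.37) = -14.05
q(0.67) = -9.23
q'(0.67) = -14.71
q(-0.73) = 6.99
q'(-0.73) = -6.57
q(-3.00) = 2.44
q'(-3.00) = 6.12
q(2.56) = -23.92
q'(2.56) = 8.51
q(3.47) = -1.36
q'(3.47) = 44.40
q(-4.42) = 3.38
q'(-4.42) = -12.92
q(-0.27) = 3.07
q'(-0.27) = -10.40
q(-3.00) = 2.44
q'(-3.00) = 6.12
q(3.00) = -17.06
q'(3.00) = 23.38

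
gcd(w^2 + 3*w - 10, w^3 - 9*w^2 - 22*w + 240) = w + 5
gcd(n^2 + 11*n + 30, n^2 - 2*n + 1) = 1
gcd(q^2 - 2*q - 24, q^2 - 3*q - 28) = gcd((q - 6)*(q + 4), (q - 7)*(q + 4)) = q + 4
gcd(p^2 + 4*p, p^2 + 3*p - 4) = p + 4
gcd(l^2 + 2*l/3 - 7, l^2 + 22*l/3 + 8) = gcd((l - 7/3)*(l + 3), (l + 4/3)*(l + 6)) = 1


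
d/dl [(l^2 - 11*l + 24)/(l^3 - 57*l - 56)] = (-l^2 + 6*l + 31)/(l^4 + 16*l^3 + 78*l^2 + 112*l + 49)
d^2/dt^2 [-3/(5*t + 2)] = -150/(5*t + 2)^3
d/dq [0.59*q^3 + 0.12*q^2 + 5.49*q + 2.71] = 1.77*q^2 + 0.24*q + 5.49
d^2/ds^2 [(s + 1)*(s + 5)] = 2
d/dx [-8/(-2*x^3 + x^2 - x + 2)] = 8*(-6*x^2 + 2*x - 1)/(2*x^3 - x^2 + x - 2)^2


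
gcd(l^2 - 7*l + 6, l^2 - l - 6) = 1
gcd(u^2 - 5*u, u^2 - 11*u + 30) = u - 5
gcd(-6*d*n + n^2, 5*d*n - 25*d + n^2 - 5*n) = 1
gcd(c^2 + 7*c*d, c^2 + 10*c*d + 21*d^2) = c + 7*d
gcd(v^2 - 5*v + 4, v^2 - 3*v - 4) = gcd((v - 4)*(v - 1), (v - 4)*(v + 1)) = v - 4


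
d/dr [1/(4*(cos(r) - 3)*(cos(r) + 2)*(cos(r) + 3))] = (-3*sin(r)^2 + 4*cos(r) - 6)*sin(r)/(4*(cos(r) - 3)^2*(cos(r) + 2)^2*(cos(r) + 3)^2)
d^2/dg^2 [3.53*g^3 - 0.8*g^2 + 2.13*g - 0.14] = 21.18*g - 1.6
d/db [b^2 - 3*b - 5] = 2*b - 3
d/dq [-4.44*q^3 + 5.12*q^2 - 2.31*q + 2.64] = -13.32*q^2 + 10.24*q - 2.31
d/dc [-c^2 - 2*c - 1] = -2*c - 2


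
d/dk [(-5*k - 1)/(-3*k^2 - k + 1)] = (15*k^2 + 5*k - (5*k + 1)*(6*k + 1) - 5)/(3*k^2 + k - 1)^2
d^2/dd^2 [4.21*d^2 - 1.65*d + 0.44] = 8.42000000000000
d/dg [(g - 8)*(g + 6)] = 2*g - 2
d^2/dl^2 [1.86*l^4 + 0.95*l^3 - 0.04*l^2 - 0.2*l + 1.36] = 22.32*l^2 + 5.7*l - 0.08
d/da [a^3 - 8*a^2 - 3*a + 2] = 3*a^2 - 16*a - 3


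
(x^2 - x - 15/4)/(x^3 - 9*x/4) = (2*x - 5)/(x*(2*x - 3))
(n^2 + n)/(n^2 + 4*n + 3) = n/(n + 3)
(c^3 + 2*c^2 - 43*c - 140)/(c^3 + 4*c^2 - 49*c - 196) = (c + 5)/(c + 7)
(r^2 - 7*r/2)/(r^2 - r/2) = (2*r - 7)/(2*r - 1)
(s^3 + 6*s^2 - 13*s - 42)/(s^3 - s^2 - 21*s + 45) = (s^2 + 9*s + 14)/(s^2 + 2*s - 15)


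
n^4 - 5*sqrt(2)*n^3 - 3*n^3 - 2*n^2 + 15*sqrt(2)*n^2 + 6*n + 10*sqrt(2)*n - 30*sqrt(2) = (n - 3)*(n - 5*sqrt(2))*(n - sqrt(2))*(n + sqrt(2))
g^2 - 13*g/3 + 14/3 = (g - 7/3)*(g - 2)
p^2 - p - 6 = (p - 3)*(p + 2)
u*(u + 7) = u^2 + 7*u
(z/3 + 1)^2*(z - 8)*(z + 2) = z^4/9 - 43*z^2/9 - 50*z/3 - 16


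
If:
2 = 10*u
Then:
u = 1/5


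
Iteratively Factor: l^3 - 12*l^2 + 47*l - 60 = (l - 5)*(l^2 - 7*l + 12) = (l - 5)*(l - 3)*(l - 4)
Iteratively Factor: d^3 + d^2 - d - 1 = (d - 1)*(d^2 + 2*d + 1) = (d - 1)*(d + 1)*(d + 1)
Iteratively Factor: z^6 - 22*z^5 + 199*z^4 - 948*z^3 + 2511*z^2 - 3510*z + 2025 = (z - 3)*(z^5 - 19*z^4 + 142*z^3 - 522*z^2 + 945*z - 675) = (z - 5)*(z - 3)*(z^4 - 14*z^3 + 72*z^2 - 162*z + 135) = (z - 5)^2*(z - 3)*(z^3 - 9*z^2 + 27*z - 27) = (z - 5)^2*(z - 3)^2*(z^2 - 6*z + 9) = (z - 5)^2*(z - 3)^3*(z - 3)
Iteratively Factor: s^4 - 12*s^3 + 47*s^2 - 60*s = (s - 4)*(s^3 - 8*s^2 + 15*s) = (s - 4)*(s - 3)*(s^2 - 5*s) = s*(s - 4)*(s - 3)*(s - 5)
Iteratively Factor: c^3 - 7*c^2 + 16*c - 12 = (c - 2)*(c^2 - 5*c + 6) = (c - 2)^2*(c - 3)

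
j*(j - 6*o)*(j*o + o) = j^3*o - 6*j^2*o^2 + j^2*o - 6*j*o^2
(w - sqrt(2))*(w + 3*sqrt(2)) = w^2 + 2*sqrt(2)*w - 6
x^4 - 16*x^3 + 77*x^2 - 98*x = x*(x - 7)^2*(x - 2)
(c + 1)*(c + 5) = c^2 + 6*c + 5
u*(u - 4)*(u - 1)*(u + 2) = u^4 - 3*u^3 - 6*u^2 + 8*u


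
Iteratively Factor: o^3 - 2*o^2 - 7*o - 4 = (o + 1)*(o^2 - 3*o - 4) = (o - 4)*(o + 1)*(o + 1)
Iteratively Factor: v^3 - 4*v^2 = (v)*(v^2 - 4*v) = v*(v - 4)*(v)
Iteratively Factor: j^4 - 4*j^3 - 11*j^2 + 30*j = (j - 2)*(j^3 - 2*j^2 - 15*j) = j*(j - 2)*(j^2 - 2*j - 15) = j*(j - 5)*(j - 2)*(j + 3)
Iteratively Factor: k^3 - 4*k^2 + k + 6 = (k - 2)*(k^2 - 2*k - 3) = (k - 3)*(k - 2)*(k + 1)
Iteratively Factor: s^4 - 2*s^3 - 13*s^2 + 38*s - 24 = (s + 4)*(s^3 - 6*s^2 + 11*s - 6) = (s - 3)*(s + 4)*(s^2 - 3*s + 2) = (s - 3)*(s - 1)*(s + 4)*(s - 2)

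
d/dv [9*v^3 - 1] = 27*v^2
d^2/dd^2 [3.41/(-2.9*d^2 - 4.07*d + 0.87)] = (57.3562*d^2 + 80.49646*d - 3.41*(5.8*d + 4.07)*(11.6*d + 8.14) - 17.20686)/(2.9*d^2 + 4.07*d - 0.87)^3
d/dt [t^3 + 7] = 3*t^2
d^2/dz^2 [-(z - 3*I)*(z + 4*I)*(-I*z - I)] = 2*I*(3*z + 1 + I)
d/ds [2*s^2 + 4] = 4*s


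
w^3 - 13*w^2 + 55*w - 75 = (w - 5)^2*(w - 3)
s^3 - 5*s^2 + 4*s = s*(s - 4)*(s - 1)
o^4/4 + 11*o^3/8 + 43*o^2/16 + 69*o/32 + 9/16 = (o/2 + 1/4)*(o/2 + 1)*(o + 3/2)^2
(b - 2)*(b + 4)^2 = b^3 + 6*b^2 - 32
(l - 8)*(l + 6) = l^2 - 2*l - 48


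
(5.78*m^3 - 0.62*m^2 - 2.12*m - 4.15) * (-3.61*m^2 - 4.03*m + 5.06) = -20.8658*m^5 - 21.0552*m^4 + 39.3986*m^3 + 20.3879*m^2 + 5.9973*m - 20.999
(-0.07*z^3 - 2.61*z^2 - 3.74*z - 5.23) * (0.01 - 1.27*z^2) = 0.0889*z^5 + 3.3147*z^4 + 4.7491*z^3 + 6.616*z^2 - 0.0374*z - 0.0523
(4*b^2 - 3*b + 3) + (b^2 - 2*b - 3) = 5*b^2 - 5*b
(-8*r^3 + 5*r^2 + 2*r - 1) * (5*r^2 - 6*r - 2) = -40*r^5 + 73*r^4 - 4*r^3 - 27*r^2 + 2*r + 2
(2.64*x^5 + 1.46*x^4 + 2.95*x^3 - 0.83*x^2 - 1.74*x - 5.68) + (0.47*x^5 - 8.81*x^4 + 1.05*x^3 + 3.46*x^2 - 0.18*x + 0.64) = 3.11*x^5 - 7.35*x^4 + 4.0*x^3 + 2.63*x^2 - 1.92*x - 5.04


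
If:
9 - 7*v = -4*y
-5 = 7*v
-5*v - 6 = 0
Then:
No Solution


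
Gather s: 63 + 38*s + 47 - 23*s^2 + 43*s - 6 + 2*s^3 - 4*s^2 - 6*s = 2*s^3 - 27*s^2 + 75*s + 104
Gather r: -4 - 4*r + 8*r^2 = 8*r^2 - 4*r - 4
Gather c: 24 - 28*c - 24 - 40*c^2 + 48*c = -40*c^2 + 20*c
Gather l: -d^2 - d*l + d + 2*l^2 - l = -d^2 + d + 2*l^2 + l*(-d - 1)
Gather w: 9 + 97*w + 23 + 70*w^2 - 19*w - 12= 70*w^2 + 78*w + 20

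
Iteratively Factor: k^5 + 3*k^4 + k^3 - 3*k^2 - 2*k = (k + 1)*(k^4 + 2*k^3 - k^2 - 2*k) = (k + 1)^2*(k^3 + k^2 - 2*k) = k*(k + 1)^2*(k^2 + k - 2) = k*(k + 1)^2*(k + 2)*(k - 1)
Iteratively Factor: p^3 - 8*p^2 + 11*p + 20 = (p - 4)*(p^2 - 4*p - 5) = (p - 4)*(p + 1)*(p - 5)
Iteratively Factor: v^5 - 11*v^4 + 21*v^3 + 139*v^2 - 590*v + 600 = (v - 3)*(v^4 - 8*v^3 - 3*v^2 + 130*v - 200) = (v - 3)*(v - 2)*(v^3 - 6*v^2 - 15*v + 100) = (v - 5)*(v - 3)*(v - 2)*(v^2 - v - 20) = (v - 5)*(v - 3)*(v - 2)*(v + 4)*(v - 5)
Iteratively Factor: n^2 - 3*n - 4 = (n - 4)*(n + 1)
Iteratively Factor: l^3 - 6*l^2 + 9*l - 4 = (l - 1)*(l^2 - 5*l + 4) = (l - 4)*(l - 1)*(l - 1)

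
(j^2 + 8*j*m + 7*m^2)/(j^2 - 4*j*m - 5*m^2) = (j + 7*m)/(j - 5*m)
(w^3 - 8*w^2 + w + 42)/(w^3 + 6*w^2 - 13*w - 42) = (w - 7)/(w + 7)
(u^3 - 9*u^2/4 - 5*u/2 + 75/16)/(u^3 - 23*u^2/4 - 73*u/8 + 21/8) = (8*u^2 - 30*u + 25)/(2*(4*u^2 - 29*u + 7))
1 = 1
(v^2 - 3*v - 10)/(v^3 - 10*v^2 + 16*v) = (v^2 - 3*v - 10)/(v*(v^2 - 10*v + 16))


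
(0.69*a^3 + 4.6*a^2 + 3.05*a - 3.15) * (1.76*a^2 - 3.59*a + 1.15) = 1.2144*a^5 + 5.6189*a^4 - 10.3525*a^3 - 11.2035*a^2 + 14.816*a - 3.6225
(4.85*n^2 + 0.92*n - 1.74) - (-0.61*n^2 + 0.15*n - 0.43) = 5.46*n^2 + 0.77*n - 1.31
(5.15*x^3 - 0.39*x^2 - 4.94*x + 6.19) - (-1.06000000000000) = 5.15*x^3 - 0.39*x^2 - 4.94*x + 7.25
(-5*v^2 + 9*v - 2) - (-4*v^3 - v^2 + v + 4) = 4*v^3 - 4*v^2 + 8*v - 6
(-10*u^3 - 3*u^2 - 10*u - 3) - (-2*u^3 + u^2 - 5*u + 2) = -8*u^3 - 4*u^2 - 5*u - 5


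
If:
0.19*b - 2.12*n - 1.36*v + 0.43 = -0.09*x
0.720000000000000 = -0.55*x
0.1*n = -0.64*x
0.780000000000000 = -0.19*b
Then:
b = -4.11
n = 8.38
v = -13.40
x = -1.31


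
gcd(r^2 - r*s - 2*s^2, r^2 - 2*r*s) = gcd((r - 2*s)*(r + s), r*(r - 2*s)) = r - 2*s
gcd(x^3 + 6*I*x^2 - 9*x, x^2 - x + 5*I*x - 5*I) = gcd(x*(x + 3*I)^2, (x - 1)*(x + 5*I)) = 1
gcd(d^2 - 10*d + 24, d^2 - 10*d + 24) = d^2 - 10*d + 24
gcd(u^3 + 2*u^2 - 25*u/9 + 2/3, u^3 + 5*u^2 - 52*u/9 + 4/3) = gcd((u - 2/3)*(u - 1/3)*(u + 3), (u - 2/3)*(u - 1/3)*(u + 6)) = u^2 - u + 2/9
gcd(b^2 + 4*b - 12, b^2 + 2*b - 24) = b + 6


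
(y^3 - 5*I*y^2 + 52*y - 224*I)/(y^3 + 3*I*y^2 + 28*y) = (y - 8*I)/y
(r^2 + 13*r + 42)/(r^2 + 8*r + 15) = (r^2 + 13*r + 42)/(r^2 + 8*r + 15)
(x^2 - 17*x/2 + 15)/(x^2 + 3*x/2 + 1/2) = (2*x^2 - 17*x + 30)/(2*x^2 + 3*x + 1)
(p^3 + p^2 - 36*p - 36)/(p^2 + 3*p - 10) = (p^3 + p^2 - 36*p - 36)/(p^2 + 3*p - 10)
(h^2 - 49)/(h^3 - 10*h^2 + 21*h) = (h + 7)/(h*(h - 3))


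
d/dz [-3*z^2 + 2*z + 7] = 2 - 6*z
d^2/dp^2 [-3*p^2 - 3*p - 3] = -6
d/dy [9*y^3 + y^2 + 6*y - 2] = 27*y^2 + 2*y + 6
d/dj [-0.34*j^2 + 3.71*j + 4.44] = 3.71 - 0.68*j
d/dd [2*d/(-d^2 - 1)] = 2*(d^2 - 1)/(d^2 + 1)^2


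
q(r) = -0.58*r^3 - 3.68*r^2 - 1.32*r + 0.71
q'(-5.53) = -13.83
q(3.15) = -58.09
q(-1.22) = -2.10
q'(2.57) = -31.73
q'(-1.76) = 6.24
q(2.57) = -36.83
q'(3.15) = -41.77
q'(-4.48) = -3.27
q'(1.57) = -17.16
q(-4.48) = -15.08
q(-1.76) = -5.20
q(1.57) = -12.68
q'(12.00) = -340.20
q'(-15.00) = -282.42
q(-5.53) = -6.44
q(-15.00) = 1150.01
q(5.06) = -175.33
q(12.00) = -1547.29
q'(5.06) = -83.11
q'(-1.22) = 5.07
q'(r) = -1.74*r^2 - 7.36*r - 1.32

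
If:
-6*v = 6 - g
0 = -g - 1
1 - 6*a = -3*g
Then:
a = -1/3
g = -1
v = -7/6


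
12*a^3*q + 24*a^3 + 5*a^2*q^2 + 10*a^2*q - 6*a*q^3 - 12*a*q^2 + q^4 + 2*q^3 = (-4*a + q)*(-3*a + q)*(a + q)*(q + 2)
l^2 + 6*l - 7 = (l - 1)*(l + 7)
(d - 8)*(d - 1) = d^2 - 9*d + 8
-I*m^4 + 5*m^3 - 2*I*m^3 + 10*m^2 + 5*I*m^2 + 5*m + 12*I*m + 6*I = (m + 1)*(m + 2*I)*(m + 3*I)*(-I*m - I)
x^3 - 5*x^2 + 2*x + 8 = (x - 4)*(x - 2)*(x + 1)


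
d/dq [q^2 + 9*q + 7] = 2*q + 9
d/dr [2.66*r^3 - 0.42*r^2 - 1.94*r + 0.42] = 7.98*r^2 - 0.84*r - 1.94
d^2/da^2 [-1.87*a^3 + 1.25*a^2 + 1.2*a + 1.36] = 2.5 - 11.22*a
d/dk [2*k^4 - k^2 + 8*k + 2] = 8*k^3 - 2*k + 8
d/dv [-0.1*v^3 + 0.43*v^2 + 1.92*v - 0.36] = -0.3*v^2 + 0.86*v + 1.92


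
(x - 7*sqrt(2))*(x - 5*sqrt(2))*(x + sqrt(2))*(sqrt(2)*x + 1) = sqrt(2)*x^4 - 21*x^3 + 35*sqrt(2)*x^2 + 186*x + 70*sqrt(2)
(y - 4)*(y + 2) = y^2 - 2*y - 8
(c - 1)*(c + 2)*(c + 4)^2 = c^4 + 9*c^3 + 22*c^2 - 32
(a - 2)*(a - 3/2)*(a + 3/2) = a^3 - 2*a^2 - 9*a/4 + 9/2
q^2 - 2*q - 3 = (q - 3)*(q + 1)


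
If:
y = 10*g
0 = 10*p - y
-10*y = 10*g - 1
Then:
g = 1/110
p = 1/110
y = 1/11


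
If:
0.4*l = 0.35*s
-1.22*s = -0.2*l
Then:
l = 0.00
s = 0.00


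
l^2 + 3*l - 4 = (l - 1)*(l + 4)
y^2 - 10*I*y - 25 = (y - 5*I)^2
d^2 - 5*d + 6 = (d - 3)*(d - 2)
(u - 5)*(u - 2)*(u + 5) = u^3 - 2*u^2 - 25*u + 50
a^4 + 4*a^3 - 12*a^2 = a^2*(a - 2)*(a + 6)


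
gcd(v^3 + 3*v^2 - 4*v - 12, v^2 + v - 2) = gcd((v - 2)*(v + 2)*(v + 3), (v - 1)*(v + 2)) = v + 2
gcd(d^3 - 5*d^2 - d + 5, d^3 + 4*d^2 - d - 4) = d^2 - 1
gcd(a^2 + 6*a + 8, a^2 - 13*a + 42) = 1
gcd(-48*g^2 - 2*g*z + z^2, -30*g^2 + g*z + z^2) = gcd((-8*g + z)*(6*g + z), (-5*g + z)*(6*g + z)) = 6*g + z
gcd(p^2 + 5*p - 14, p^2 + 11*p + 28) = p + 7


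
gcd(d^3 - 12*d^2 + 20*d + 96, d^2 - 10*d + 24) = d - 6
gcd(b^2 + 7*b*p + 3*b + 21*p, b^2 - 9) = b + 3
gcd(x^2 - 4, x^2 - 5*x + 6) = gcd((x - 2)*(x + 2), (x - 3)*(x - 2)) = x - 2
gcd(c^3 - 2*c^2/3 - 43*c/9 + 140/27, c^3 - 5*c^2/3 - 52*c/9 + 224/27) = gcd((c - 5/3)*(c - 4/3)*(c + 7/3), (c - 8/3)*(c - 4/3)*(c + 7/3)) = c^2 + c - 28/9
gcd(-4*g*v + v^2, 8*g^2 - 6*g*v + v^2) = -4*g + v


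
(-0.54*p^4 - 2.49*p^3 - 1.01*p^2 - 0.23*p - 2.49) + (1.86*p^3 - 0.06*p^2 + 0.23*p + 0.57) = -0.54*p^4 - 0.63*p^3 - 1.07*p^2 - 1.92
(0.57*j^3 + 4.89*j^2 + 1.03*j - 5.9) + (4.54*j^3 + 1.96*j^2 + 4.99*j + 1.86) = 5.11*j^3 + 6.85*j^2 + 6.02*j - 4.04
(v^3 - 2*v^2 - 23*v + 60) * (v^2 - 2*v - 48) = v^5 - 4*v^4 - 67*v^3 + 202*v^2 + 984*v - 2880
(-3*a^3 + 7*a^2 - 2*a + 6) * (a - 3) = -3*a^4 + 16*a^3 - 23*a^2 + 12*a - 18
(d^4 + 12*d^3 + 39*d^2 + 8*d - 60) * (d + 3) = d^5 + 15*d^4 + 75*d^3 + 125*d^2 - 36*d - 180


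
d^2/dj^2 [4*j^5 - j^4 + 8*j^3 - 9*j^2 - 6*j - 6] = 80*j^3 - 12*j^2 + 48*j - 18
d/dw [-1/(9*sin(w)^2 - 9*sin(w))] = (2/tan(w) - cos(w)/sin(w)^2)/(9*(sin(w) - 1)^2)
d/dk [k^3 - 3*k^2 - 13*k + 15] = 3*k^2 - 6*k - 13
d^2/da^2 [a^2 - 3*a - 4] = 2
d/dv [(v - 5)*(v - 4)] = 2*v - 9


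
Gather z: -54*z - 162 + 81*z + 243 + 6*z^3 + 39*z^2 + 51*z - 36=6*z^3 + 39*z^2 + 78*z + 45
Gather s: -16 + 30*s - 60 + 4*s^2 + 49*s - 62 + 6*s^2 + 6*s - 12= 10*s^2 + 85*s - 150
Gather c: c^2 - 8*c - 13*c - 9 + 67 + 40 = c^2 - 21*c + 98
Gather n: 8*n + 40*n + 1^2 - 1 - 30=48*n - 30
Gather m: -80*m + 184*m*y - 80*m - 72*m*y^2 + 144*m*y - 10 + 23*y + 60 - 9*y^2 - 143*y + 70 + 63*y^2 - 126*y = m*(-72*y^2 + 328*y - 160) + 54*y^2 - 246*y + 120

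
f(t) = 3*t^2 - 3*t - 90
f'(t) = 6*t - 3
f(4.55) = -41.54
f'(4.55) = 24.30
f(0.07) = -90.20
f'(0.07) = -2.58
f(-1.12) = -82.88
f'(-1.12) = -9.72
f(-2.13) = -70.00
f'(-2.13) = -15.78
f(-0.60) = -87.12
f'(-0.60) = -6.60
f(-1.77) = -75.29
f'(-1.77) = -13.62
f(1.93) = -84.62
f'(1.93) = 8.58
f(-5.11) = 3.67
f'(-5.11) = -33.66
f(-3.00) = -54.00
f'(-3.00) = -21.00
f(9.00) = 126.00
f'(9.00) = 51.00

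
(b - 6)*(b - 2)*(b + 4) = b^3 - 4*b^2 - 20*b + 48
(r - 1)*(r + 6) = r^2 + 5*r - 6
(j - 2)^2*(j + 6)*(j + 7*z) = j^4 + 7*j^3*z + 2*j^3 + 14*j^2*z - 20*j^2 - 140*j*z + 24*j + 168*z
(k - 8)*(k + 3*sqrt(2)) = k^2 - 8*k + 3*sqrt(2)*k - 24*sqrt(2)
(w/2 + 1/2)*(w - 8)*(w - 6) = w^3/2 - 13*w^2/2 + 17*w + 24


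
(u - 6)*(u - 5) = u^2 - 11*u + 30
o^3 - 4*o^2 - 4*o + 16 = (o - 4)*(o - 2)*(o + 2)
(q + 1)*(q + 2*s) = q^2 + 2*q*s + q + 2*s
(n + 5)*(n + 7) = n^2 + 12*n + 35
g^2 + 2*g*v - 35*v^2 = (g - 5*v)*(g + 7*v)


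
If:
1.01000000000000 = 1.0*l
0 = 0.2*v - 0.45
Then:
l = 1.01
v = 2.25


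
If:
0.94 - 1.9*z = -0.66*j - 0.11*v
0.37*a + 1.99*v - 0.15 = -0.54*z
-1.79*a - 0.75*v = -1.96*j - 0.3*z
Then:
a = 3.92157711641023*z - 1.80692066909827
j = 3.04553691840863*z - 1.49279859238031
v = 0.411337008827316 - 1.00049423772451*z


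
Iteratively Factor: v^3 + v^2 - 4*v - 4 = (v + 1)*(v^2 - 4) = (v - 2)*(v + 1)*(v + 2)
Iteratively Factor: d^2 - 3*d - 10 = (d + 2)*(d - 5)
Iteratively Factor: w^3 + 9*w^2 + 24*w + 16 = (w + 4)*(w^2 + 5*w + 4) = (w + 4)^2*(w + 1)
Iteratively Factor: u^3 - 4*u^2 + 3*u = (u)*(u^2 - 4*u + 3) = u*(u - 1)*(u - 3)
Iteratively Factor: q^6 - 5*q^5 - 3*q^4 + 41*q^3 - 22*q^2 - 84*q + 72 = (q - 3)*(q^5 - 2*q^4 - 9*q^3 + 14*q^2 + 20*q - 24) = (q - 3)^2*(q^4 + q^3 - 6*q^2 - 4*q + 8) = (q - 3)^2*(q - 1)*(q^3 + 2*q^2 - 4*q - 8) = (q - 3)^2*(q - 1)*(q + 2)*(q^2 - 4) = (q - 3)^2*(q - 1)*(q + 2)^2*(q - 2)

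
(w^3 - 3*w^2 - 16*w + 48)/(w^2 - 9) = (w^2 - 16)/(w + 3)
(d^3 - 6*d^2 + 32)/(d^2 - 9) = (d^3 - 6*d^2 + 32)/(d^2 - 9)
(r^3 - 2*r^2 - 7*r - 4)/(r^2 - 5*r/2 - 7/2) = 2*(r^2 - 3*r - 4)/(2*r - 7)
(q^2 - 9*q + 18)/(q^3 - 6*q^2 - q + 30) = (q - 6)/(q^2 - 3*q - 10)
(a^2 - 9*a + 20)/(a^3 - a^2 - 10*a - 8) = (a - 5)/(a^2 + 3*a + 2)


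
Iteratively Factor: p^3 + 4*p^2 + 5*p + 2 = (p + 1)*(p^2 + 3*p + 2) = (p + 1)^2*(p + 2)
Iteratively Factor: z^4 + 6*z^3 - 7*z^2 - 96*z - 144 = (z + 3)*(z^3 + 3*z^2 - 16*z - 48) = (z + 3)^2*(z^2 - 16) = (z - 4)*(z + 3)^2*(z + 4)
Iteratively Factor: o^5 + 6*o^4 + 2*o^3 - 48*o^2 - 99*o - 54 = (o + 1)*(o^4 + 5*o^3 - 3*o^2 - 45*o - 54) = (o + 1)*(o + 2)*(o^3 + 3*o^2 - 9*o - 27) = (o - 3)*(o + 1)*(o + 2)*(o^2 + 6*o + 9) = (o - 3)*(o + 1)*(o + 2)*(o + 3)*(o + 3)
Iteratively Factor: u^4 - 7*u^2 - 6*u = (u - 3)*(u^3 + 3*u^2 + 2*u) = (u - 3)*(u + 1)*(u^2 + 2*u) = (u - 3)*(u + 1)*(u + 2)*(u)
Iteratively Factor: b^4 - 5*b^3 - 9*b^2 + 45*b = (b + 3)*(b^3 - 8*b^2 + 15*b) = b*(b + 3)*(b^2 - 8*b + 15) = b*(b - 5)*(b + 3)*(b - 3)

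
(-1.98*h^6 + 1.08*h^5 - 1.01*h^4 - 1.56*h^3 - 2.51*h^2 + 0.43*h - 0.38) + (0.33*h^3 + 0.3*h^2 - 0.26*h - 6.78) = -1.98*h^6 + 1.08*h^5 - 1.01*h^4 - 1.23*h^3 - 2.21*h^2 + 0.17*h - 7.16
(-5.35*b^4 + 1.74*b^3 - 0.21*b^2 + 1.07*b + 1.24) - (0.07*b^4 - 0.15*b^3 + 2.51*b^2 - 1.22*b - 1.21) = -5.42*b^4 + 1.89*b^3 - 2.72*b^2 + 2.29*b + 2.45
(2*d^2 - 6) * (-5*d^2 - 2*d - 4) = -10*d^4 - 4*d^3 + 22*d^2 + 12*d + 24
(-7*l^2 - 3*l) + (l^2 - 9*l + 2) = -6*l^2 - 12*l + 2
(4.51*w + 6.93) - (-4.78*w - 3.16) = 9.29*w + 10.09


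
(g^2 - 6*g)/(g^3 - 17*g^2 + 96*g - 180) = g/(g^2 - 11*g + 30)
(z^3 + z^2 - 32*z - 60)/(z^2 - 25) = (z^2 - 4*z - 12)/(z - 5)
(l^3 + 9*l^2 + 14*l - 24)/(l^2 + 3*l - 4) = l + 6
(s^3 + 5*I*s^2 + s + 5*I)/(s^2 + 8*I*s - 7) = (s^2 + 4*I*s + 5)/(s + 7*I)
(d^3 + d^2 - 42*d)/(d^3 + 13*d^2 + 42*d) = (d - 6)/(d + 6)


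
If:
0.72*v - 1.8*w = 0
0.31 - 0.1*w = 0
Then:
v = 7.75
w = 3.10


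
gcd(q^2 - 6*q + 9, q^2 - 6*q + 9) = q^2 - 6*q + 9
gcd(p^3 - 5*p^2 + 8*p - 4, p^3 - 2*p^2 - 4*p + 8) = p^2 - 4*p + 4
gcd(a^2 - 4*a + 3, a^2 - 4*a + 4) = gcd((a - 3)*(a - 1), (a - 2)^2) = 1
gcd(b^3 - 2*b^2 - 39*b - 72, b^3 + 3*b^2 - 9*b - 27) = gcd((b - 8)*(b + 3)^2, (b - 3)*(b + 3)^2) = b^2 + 6*b + 9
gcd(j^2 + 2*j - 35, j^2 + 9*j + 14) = j + 7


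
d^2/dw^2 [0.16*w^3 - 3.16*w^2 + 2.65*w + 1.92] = 0.96*w - 6.32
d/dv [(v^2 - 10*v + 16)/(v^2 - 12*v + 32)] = -2/(v^2 - 8*v + 16)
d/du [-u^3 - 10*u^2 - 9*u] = -3*u^2 - 20*u - 9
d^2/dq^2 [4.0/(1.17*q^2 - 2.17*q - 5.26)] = (10.9512*q^2 - 20.3112*q - 4.0*(2.34*q - 2.17)*(4.68*q - 4.34) - 49.2336)/(-1.17*q^2 + 2.17*q + 5.26)^3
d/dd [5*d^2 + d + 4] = 10*d + 1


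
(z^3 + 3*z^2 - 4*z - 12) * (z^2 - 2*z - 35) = z^5 + z^4 - 45*z^3 - 109*z^2 + 164*z + 420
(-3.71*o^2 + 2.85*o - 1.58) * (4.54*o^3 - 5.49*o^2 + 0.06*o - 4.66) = -16.8434*o^5 + 33.3069*o^4 - 23.0423*o^3 + 26.1338*o^2 - 13.3758*o + 7.3628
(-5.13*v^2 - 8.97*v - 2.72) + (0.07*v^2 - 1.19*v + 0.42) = -5.06*v^2 - 10.16*v - 2.3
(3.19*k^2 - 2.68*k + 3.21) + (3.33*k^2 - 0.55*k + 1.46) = 6.52*k^2 - 3.23*k + 4.67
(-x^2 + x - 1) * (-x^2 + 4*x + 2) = x^4 - 5*x^3 + 3*x^2 - 2*x - 2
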